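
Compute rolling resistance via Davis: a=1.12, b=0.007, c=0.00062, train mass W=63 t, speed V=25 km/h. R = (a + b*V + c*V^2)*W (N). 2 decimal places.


b*V = 0.007 * 25 = 0.175
c*V^2 = 0.00062 * 625 = 0.3875
R_per_t = 1.12 + 0.175 + 0.3875 = 1.6825 N/t
R_total = 1.6825 * 63 = 106.00 N

106.00


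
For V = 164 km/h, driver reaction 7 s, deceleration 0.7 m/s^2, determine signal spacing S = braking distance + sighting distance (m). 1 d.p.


V = 164 / 3.6 = 45.5556 m/s
Braking distance = 45.5556^2 / (2*0.7) = 1482.3633 m
Sighting distance = 45.5556 * 7 = 318.8889 m
S = 1482.3633 + 318.8889 = 1801.3 m

1801.3


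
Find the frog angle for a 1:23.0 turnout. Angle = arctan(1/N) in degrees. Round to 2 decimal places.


1/N = 1/23.0 = 0.043478
angle = arctan(0.043478) = 0.043451 rad
angle = 0.043451 * 180/pi = 2.49 degrees

2.49


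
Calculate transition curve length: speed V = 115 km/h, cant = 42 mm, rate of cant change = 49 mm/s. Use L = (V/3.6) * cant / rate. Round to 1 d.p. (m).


Convert speed: V = 115 / 3.6 = 31.9444 m/s
L = 31.9444 * 42 / 49
L = 1341.6667 / 49
L = 27.4 m

27.4


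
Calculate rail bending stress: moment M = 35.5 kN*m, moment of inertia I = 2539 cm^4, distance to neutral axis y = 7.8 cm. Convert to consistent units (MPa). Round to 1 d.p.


Convert units:
M = 35.5 kN*m = 35500000 N*mm
y = 7.8 cm = 78 mm
I = 2539 cm^4 = 25390000 mm^4
sigma = 35500000 * 78 / 25390000
sigma = 109.1 MPa

109.1


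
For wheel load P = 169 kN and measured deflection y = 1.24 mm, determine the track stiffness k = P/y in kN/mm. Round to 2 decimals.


Track stiffness k = P / y
k = 169 / 1.24
k = 136.29 kN/mm

136.29


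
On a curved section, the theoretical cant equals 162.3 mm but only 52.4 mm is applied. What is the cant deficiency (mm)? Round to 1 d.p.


Cant deficiency = equilibrium cant - actual cant
CD = 162.3 - 52.4
CD = 109.9 mm

109.9


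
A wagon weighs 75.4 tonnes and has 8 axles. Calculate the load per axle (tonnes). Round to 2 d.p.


Load per axle = total weight / number of axles
Load = 75.4 / 8
Load = 9.43 tonnes

9.43


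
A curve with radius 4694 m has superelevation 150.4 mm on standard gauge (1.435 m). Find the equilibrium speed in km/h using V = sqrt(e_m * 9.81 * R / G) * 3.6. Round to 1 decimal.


Convert cant: e = 150.4 mm = 0.1504 m
V_ms = sqrt(0.1504 * 9.81 * 4694 / 1.435)
V_ms = sqrt(4826.230144) = 69.4711 m/s
V = 69.4711 * 3.6 = 250.1 km/h

250.1


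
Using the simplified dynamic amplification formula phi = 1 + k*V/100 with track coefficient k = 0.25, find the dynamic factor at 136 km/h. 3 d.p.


phi = 1 + k * V / 100
phi = 1 + 0.25 * 136 / 100
phi = 1 + 0.34
phi = 1.340

1.340


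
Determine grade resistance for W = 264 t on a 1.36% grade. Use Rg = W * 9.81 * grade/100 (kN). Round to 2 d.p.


Rg = W * 9.81 * grade / 100
Rg = 264 * 9.81 * 1.36 / 100
Rg = 2589.84 * 0.0136
Rg = 35.22 kN

35.22


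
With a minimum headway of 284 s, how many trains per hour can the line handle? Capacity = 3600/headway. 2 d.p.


Capacity = 3600 / headway
Capacity = 3600 / 284
Capacity = 12.68 trains/hour

12.68


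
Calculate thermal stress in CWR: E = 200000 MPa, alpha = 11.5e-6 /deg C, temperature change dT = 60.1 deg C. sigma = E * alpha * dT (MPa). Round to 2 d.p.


sigma = E * alpha * dT
sigma = 200000 * 11.5e-6 * 60.1
sigma = 2.3 * 60.1
sigma = 138.23 MPa

138.23


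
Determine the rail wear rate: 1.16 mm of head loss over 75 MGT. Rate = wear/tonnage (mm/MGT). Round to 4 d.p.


Wear rate = total wear / cumulative tonnage
Rate = 1.16 / 75
Rate = 0.0155 mm/MGT

0.0155


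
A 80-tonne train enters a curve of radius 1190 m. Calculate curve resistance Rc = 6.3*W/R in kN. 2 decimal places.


Rc = 6.3 * W / R
Rc = 6.3 * 80 / 1190
Rc = 504.0 / 1190
Rc = 0.42 kN

0.42


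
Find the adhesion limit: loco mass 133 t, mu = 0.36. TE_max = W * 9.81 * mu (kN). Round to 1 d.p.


TE_max = W * g * mu
TE_max = 133 * 9.81 * 0.36
TE_max = 1304.73 * 0.36
TE_max = 469.7 kN

469.7


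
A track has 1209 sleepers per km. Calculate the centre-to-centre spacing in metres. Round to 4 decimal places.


Spacing = 1000 m / number of sleepers
Spacing = 1000 / 1209
Spacing = 0.8271 m

0.8271


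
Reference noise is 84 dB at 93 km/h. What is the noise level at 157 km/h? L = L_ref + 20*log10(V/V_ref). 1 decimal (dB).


V/V_ref = 157 / 93 = 1.688172
log10(1.688172) = 0.227417
20 * 0.227417 = 4.5483
L = 84 + 4.5483 = 88.5 dB

88.5


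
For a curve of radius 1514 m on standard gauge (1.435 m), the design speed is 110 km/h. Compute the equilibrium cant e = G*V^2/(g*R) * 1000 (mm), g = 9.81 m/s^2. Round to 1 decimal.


Convert speed: V = 110 / 3.6 = 30.5556 m/s
Apply formula: e = 1.435 * 30.5556^2 / (9.81 * 1514)
e = 1.435 * 933.642 / 14852.34
e = 0.090206 m = 90.2 mm

90.2


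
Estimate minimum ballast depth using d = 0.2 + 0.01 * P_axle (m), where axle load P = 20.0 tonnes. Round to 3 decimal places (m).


d = 0.2 + 0.01 * 20.0
d = 0.2 + 0.2
d = 0.400 m

0.400


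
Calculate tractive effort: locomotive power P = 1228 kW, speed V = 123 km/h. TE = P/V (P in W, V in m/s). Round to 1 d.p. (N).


Convert: P = 1228 kW = 1228000 W
V = 123 / 3.6 = 34.1667 m/s
TE = 1228000 / 34.1667
TE = 35941.5 N

35941.5


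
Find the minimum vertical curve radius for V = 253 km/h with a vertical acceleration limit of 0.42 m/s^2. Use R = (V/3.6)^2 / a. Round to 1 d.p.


Convert speed: V = 253 / 3.6 = 70.2778 m/s
V^2 = 4938.966 m^2/s^2
R_v = 4938.966 / 0.42
R_v = 11759.4 m

11759.4


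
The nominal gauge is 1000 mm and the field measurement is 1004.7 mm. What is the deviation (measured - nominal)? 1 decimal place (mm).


Deviation = measured - nominal
Deviation = 1004.7 - 1000
Deviation = 4.7 mm

4.7


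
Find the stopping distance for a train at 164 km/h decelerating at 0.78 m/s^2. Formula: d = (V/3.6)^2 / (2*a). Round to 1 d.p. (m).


Convert speed: V = 164 / 3.6 = 45.5556 m/s
V^2 = 2075.3086
d = 2075.3086 / (2 * 0.78)
d = 2075.3086 / 1.56
d = 1330.3 m

1330.3


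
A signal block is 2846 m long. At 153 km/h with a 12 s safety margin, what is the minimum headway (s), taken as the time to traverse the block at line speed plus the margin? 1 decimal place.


V = 153 / 3.6 = 42.5 m/s
Block traversal time = 2846 / 42.5 = 66.9647 s
Headway = 66.9647 + 12
Headway = 79.0 s

79.0


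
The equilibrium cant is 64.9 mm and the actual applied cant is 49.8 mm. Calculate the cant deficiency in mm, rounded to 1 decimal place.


Cant deficiency = equilibrium cant - actual cant
CD = 64.9 - 49.8
CD = 15.1 mm

15.1


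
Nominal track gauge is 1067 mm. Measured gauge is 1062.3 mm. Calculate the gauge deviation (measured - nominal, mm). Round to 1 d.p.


Deviation = measured - nominal
Deviation = 1062.3 - 1067
Deviation = -4.7 mm

-4.7


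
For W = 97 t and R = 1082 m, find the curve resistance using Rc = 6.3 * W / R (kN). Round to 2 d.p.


Rc = 6.3 * W / R
Rc = 6.3 * 97 / 1082
Rc = 611.1 / 1082
Rc = 0.56 kN

0.56


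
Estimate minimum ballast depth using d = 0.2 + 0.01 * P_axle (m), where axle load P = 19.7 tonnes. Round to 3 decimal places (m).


d = 0.2 + 0.01 * 19.7
d = 0.2 + 0.197
d = 0.397 m

0.397


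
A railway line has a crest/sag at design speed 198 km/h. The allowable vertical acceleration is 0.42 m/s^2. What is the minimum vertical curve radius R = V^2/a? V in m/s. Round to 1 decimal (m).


Convert speed: V = 198 / 3.6 = 55.0 m/s
V^2 = 3025.0 m^2/s^2
R_v = 3025.0 / 0.42
R_v = 7202.4 m

7202.4


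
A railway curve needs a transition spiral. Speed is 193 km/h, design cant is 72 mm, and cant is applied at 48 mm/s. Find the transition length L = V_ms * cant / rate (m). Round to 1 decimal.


Convert speed: V = 193 / 3.6 = 53.6111 m/s
L = 53.6111 * 72 / 48
L = 3860.0 / 48
L = 80.4 m

80.4


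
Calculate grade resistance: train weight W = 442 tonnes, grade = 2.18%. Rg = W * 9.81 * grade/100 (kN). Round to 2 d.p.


Rg = W * 9.81 * grade / 100
Rg = 442 * 9.81 * 2.18 / 100
Rg = 4336.02 * 0.0218
Rg = 94.53 kN

94.53


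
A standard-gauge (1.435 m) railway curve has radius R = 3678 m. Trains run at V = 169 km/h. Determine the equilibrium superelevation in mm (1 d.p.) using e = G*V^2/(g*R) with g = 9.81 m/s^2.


Convert speed: V = 169 / 3.6 = 46.9444 m/s
Apply formula: e = 1.435 * 46.9444^2 / (9.81 * 3678)
e = 1.435 * 2203.7809 / 36081.18
e = 0.087648 m = 87.6 mm

87.6


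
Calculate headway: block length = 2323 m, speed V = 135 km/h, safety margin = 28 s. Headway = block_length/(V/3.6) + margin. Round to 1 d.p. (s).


V = 135 / 3.6 = 37.5 m/s
Block traversal time = 2323 / 37.5 = 61.9467 s
Headway = 61.9467 + 28
Headway = 89.9 s

89.9


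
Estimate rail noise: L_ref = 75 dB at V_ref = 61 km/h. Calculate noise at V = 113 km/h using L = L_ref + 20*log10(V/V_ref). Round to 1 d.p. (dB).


V/V_ref = 113 / 61 = 1.852459
log10(1.852459) = 0.267749
20 * 0.267749 = 5.355
L = 75 + 5.355 = 80.4 dB

80.4


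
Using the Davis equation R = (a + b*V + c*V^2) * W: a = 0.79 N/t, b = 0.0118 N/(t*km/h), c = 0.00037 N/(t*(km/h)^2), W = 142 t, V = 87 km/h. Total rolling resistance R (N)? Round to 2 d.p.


b*V = 0.0118 * 87 = 1.0266
c*V^2 = 0.00037 * 7569 = 2.80053
R_per_t = 0.79 + 1.0266 + 2.80053 = 4.61713 N/t
R_total = 4.61713 * 142 = 655.63 N

655.63


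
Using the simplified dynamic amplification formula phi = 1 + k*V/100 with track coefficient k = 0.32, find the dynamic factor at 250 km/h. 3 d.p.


phi = 1 + k * V / 100
phi = 1 + 0.32 * 250 / 100
phi = 1 + 0.8
phi = 1.800

1.800


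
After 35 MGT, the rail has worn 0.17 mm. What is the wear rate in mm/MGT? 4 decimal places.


Wear rate = total wear / cumulative tonnage
Rate = 0.17 / 35
Rate = 0.0049 mm/MGT

0.0049


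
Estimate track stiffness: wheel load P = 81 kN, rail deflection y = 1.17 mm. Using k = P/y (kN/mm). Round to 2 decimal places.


Track stiffness k = P / y
k = 81 / 1.17
k = 69.23 kN/mm

69.23


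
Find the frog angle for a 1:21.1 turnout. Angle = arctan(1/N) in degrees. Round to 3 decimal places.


1/N = 1/21.1 = 0.047393
angle = arctan(0.047393) = 0.047358 rad
angle = 0.047358 * 180/pi = 2.713 degrees

2.713


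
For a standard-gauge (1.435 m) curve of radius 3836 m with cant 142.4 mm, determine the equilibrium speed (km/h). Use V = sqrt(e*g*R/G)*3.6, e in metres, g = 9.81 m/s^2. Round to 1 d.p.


Convert cant: e = 142.4 mm = 0.1424 m
V_ms = sqrt(0.1424 * 9.81 * 3836 / 1.435)
V_ms = sqrt(3734.269815) = 61.1087 m/s
V = 61.1087 * 3.6 = 220.0 km/h

220.0


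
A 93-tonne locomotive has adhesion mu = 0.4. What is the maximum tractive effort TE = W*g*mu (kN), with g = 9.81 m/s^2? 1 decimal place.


TE_max = W * g * mu
TE_max = 93 * 9.81 * 0.4
TE_max = 912.33 * 0.4
TE_max = 364.9 kN

364.9


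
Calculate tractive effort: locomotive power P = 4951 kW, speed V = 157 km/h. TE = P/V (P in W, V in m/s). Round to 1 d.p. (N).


Convert: P = 4951 kW = 4951000 W
V = 157 / 3.6 = 43.6111 m/s
TE = 4951000 / 43.6111
TE = 113526.1 N

113526.1


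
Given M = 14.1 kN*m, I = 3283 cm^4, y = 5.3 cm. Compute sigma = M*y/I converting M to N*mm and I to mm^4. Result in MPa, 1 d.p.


Convert units:
M = 14.1 kN*m = 14100000 N*mm
y = 5.3 cm = 53 mm
I = 3283 cm^4 = 32830000 mm^4
sigma = 14100000 * 53 / 32830000
sigma = 22.8 MPa

22.8


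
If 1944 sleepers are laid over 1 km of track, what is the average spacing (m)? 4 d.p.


Spacing = 1000 m / number of sleepers
Spacing = 1000 / 1944
Spacing = 0.5144 m

0.5144


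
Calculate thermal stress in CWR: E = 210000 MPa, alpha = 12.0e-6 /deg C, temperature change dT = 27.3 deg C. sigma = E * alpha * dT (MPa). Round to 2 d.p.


sigma = E * alpha * dT
sigma = 210000 * 12.0e-6 * 27.3
sigma = 2.52 * 27.3
sigma = 68.80 MPa

68.80


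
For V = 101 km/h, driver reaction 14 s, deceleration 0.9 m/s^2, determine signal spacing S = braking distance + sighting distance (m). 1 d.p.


V = 101 / 3.6 = 28.0556 m/s
Braking distance = 28.0556^2 / (2*0.9) = 437.2857 m
Sighting distance = 28.0556 * 14 = 392.7778 m
S = 437.2857 + 392.7778 = 830.1 m

830.1


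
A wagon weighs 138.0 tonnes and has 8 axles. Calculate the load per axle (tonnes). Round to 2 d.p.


Load per axle = total weight / number of axles
Load = 138.0 / 8
Load = 17.25 tonnes

17.25


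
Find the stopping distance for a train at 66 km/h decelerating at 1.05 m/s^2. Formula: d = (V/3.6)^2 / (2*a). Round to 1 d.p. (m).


Convert speed: V = 66 / 3.6 = 18.3333 m/s
V^2 = 336.1111
d = 336.1111 / (2 * 1.05)
d = 336.1111 / 2.1
d = 160.1 m

160.1


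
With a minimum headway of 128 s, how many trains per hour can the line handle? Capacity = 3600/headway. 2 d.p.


Capacity = 3600 / headway
Capacity = 3600 / 128
Capacity = 28.13 trains/hour

28.13


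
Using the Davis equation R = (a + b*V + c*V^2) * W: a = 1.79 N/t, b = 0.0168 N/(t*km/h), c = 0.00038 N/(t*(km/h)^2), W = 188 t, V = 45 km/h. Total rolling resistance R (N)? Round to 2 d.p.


b*V = 0.0168 * 45 = 0.756
c*V^2 = 0.00038 * 2025 = 0.7695
R_per_t = 1.79 + 0.756 + 0.7695 = 3.3155 N/t
R_total = 3.3155 * 188 = 623.31 N

623.31


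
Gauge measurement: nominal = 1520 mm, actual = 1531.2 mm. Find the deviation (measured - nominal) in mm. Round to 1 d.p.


Deviation = measured - nominal
Deviation = 1531.2 - 1520
Deviation = 11.2 mm

11.2


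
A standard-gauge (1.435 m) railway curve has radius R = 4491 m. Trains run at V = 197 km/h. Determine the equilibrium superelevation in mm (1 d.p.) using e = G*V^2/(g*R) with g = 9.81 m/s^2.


Convert speed: V = 197 / 3.6 = 54.7222 m/s
Apply formula: e = 1.435 * 54.7222^2 / (9.81 * 4491)
e = 1.435 * 2994.5216 / 44056.71
e = 0.097537 m = 97.5 mm

97.5


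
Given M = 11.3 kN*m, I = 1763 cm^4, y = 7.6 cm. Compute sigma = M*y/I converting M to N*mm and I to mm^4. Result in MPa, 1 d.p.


Convert units:
M = 11.3 kN*m = 11300000 N*mm
y = 7.6 cm = 76 mm
I = 1763 cm^4 = 17630000 mm^4
sigma = 11300000 * 76 / 17630000
sigma = 48.7 MPa

48.7


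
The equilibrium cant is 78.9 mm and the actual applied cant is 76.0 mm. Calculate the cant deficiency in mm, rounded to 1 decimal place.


Cant deficiency = equilibrium cant - actual cant
CD = 78.9 - 76.0
CD = 2.9 mm

2.9


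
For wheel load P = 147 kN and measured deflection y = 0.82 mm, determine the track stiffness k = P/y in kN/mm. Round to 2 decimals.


Track stiffness k = P / y
k = 147 / 0.82
k = 179.27 kN/mm

179.27


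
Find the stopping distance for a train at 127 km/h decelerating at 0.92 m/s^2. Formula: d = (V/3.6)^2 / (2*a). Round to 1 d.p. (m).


Convert speed: V = 127 / 3.6 = 35.2778 m/s
V^2 = 1244.5216
d = 1244.5216 / (2 * 0.92)
d = 1244.5216 / 1.84
d = 676.4 m

676.4


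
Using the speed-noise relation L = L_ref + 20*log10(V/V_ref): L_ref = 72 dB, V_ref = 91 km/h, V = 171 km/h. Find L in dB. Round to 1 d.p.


V/V_ref = 171 / 91 = 1.879121
log10(1.879121) = 0.273955
20 * 0.273955 = 5.4791
L = 72 + 5.4791 = 77.5 dB

77.5


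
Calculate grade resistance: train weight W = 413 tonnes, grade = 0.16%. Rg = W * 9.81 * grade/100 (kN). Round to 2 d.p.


Rg = W * 9.81 * grade / 100
Rg = 413 * 9.81 * 0.16 / 100
Rg = 4051.53 * 0.0016
Rg = 6.48 kN

6.48


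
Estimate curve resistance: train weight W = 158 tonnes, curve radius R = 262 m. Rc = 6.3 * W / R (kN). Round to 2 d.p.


Rc = 6.3 * W / R
Rc = 6.3 * 158 / 262
Rc = 995.4 / 262
Rc = 3.80 kN

3.80


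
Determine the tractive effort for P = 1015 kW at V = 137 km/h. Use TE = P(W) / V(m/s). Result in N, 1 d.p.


Convert: P = 1015 kW = 1015000 W
V = 137 / 3.6 = 38.0556 m/s
TE = 1015000 / 38.0556
TE = 26671.5 N

26671.5


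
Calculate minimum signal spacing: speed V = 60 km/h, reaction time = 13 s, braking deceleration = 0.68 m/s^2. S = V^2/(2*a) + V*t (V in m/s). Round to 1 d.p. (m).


V = 60 / 3.6 = 16.6667 m/s
Braking distance = 16.6667^2 / (2*0.68) = 204.2484 m
Sighting distance = 16.6667 * 13 = 216.6667 m
S = 204.2484 + 216.6667 = 420.9 m

420.9


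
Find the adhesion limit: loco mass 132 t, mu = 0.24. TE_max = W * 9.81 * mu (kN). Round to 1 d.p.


TE_max = W * g * mu
TE_max = 132 * 9.81 * 0.24
TE_max = 1294.92 * 0.24
TE_max = 310.8 kN

310.8


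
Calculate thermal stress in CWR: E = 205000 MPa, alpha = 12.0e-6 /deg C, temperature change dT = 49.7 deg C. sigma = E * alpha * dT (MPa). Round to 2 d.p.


sigma = E * alpha * dT
sigma = 205000 * 12.0e-6 * 49.7
sigma = 2.46 * 49.7
sigma = 122.26 MPa

122.26


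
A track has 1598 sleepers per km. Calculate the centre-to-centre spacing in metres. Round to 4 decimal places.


Spacing = 1000 m / number of sleepers
Spacing = 1000 / 1598
Spacing = 0.6258 m

0.6258


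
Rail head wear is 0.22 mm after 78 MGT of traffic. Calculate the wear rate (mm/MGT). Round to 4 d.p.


Wear rate = total wear / cumulative tonnage
Rate = 0.22 / 78
Rate = 0.0028 mm/MGT

0.0028


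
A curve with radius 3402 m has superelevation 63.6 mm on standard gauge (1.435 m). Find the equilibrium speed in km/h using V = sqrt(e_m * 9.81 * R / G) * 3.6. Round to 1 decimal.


Convert cant: e = 63.6 mm = 0.0636 m
V_ms = sqrt(0.0636 * 9.81 * 3402 / 1.435)
V_ms = sqrt(1479.137444) = 38.4596 m/s
V = 38.4596 * 3.6 = 138.5 km/h

138.5


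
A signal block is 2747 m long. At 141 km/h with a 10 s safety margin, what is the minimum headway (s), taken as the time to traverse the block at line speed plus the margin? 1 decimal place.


V = 141 / 3.6 = 39.1667 m/s
Block traversal time = 2747 / 39.1667 = 70.1362 s
Headway = 70.1362 + 10
Headway = 80.1 s

80.1


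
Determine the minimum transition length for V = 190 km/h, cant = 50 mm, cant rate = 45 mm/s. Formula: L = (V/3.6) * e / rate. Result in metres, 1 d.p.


Convert speed: V = 190 / 3.6 = 52.7778 m/s
L = 52.7778 * 50 / 45
L = 2638.8889 / 45
L = 58.6 m

58.6


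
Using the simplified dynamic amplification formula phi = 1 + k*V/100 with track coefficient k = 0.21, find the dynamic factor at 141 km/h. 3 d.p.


phi = 1 + k * V / 100
phi = 1 + 0.21 * 141 / 100
phi = 1 + 0.2961
phi = 1.296

1.296


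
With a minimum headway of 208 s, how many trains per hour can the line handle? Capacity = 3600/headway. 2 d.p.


Capacity = 3600 / headway
Capacity = 3600 / 208
Capacity = 17.31 trains/hour

17.31


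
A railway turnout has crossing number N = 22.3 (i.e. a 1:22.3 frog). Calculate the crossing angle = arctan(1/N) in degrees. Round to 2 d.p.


1/N = 1/22.3 = 0.044843
angle = arctan(0.044843) = 0.044813 rad
angle = 0.044813 * 180/pi = 2.57 degrees

2.57


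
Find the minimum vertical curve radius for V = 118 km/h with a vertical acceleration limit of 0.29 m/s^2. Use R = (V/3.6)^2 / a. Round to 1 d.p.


Convert speed: V = 118 / 3.6 = 32.7778 m/s
V^2 = 1074.3827 m^2/s^2
R_v = 1074.3827 / 0.29
R_v = 3704.8 m

3704.8


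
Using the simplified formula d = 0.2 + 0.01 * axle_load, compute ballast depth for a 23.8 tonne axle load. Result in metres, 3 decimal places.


d = 0.2 + 0.01 * 23.8
d = 0.2 + 0.238
d = 0.438 m

0.438


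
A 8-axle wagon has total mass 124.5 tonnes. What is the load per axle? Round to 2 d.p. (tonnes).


Load per axle = total weight / number of axles
Load = 124.5 / 8
Load = 15.56 tonnes

15.56


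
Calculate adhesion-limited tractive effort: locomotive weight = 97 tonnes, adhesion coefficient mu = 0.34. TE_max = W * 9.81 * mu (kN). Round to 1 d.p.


TE_max = W * g * mu
TE_max = 97 * 9.81 * 0.34
TE_max = 951.57 * 0.34
TE_max = 323.5 kN

323.5


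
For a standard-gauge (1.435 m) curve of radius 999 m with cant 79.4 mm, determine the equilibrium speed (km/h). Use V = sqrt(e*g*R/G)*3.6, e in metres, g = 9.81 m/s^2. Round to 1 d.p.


Convert cant: e = 79.4 mm = 0.0794 m
V_ms = sqrt(0.0794 * 9.81 * 999 / 1.435)
V_ms = sqrt(542.254415) = 23.2864 m/s
V = 23.2864 * 3.6 = 83.8 km/h

83.8


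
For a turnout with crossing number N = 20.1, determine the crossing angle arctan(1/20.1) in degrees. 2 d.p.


1/N = 1/20.1 = 0.049751
angle = arctan(0.049751) = 0.04971 rad
angle = 0.04971 * 180/pi = 2.85 degrees

2.85


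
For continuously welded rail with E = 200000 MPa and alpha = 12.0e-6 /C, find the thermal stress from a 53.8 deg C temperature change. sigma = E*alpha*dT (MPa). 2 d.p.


sigma = E * alpha * dT
sigma = 200000 * 12.0e-6 * 53.8
sigma = 2.4 * 53.8
sigma = 129.12 MPa

129.12


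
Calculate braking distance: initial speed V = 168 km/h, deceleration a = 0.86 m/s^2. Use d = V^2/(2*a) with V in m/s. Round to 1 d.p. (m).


Convert speed: V = 168 / 3.6 = 46.6667 m/s
V^2 = 2177.7778
d = 2177.7778 / (2 * 0.86)
d = 2177.7778 / 1.72
d = 1266.1 m

1266.1


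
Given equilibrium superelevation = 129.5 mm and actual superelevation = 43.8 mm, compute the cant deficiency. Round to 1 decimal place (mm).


Cant deficiency = equilibrium cant - actual cant
CD = 129.5 - 43.8
CD = 85.7 mm

85.7


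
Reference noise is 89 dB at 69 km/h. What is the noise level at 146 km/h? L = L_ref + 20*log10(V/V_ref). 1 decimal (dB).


V/V_ref = 146 / 69 = 2.115942
log10(2.115942) = 0.325504
20 * 0.325504 = 6.5101
L = 89 + 6.5101 = 95.5 dB

95.5


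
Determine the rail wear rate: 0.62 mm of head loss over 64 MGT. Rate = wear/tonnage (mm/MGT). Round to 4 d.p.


Wear rate = total wear / cumulative tonnage
Rate = 0.62 / 64
Rate = 0.0097 mm/MGT

0.0097


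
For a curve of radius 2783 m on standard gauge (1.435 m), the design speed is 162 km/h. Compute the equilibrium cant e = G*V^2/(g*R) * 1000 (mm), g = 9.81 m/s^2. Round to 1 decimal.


Convert speed: V = 162 / 3.6 = 45.0 m/s
Apply formula: e = 1.435 * 45.0^2 / (9.81 * 2783)
e = 1.435 * 2025.0 / 27301.23
e = 0.106438 m = 106.4 mm

106.4


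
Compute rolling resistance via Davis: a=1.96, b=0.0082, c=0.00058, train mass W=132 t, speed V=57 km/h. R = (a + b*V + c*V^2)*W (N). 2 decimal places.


b*V = 0.0082 * 57 = 0.4674
c*V^2 = 0.00058 * 3249 = 1.88442
R_per_t = 1.96 + 0.4674 + 1.88442 = 4.31182 N/t
R_total = 4.31182 * 132 = 569.16 N

569.16


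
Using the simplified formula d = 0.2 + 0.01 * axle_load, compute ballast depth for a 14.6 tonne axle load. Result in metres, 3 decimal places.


d = 0.2 + 0.01 * 14.6
d = 0.2 + 0.146
d = 0.346 m

0.346


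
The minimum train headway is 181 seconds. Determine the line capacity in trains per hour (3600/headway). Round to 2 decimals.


Capacity = 3600 / headway
Capacity = 3600 / 181
Capacity = 19.89 trains/hour

19.89


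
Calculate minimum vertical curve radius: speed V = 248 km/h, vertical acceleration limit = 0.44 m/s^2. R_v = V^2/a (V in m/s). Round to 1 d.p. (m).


Convert speed: V = 248 / 3.6 = 68.8889 m/s
V^2 = 4745.679 m^2/s^2
R_v = 4745.679 / 0.44
R_v = 10785.6 m

10785.6


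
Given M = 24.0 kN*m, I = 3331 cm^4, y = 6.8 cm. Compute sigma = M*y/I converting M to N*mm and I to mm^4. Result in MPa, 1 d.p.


Convert units:
M = 24.0 kN*m = 24000000 N*mm
y = 6.8 cm = 68 mm
I = 3331 cm^4 = 33310000 mm^4
sigma = 24000000 * 68 / 33310000
sigma = 49.0 MPa

49.0


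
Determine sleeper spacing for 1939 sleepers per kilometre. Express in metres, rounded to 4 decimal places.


Spacing = 1000 m / number of sleepers
Spacing = 1000 / 1939
Spacing = 0.5157 m

0.5157


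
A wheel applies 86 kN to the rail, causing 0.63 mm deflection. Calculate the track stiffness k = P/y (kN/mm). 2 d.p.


Track stiffness k = P / y
k = 86 / 0.63
k = 136.51 kN/mm

136.51


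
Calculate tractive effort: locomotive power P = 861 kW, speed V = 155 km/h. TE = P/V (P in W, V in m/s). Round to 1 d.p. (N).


Convert: P = 861 kW = 861000 W
V = 155 / 3.6 = 43.0556 m/s
TE = 861000 / 43.0556
TE = 19997.4 N

19997.4


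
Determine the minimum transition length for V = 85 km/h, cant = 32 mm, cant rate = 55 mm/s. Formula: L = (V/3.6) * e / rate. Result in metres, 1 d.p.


Convert speed: V = 85 / 3.6 = 23.6111 m/s
L = 23.6111 * 32 / 55
L = 755.5556 / 55
L = 13.7 m

13.7


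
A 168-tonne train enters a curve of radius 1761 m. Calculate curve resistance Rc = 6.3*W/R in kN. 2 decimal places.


Rc = 6.3 * W / R
Rc = 6.3 * 168 / 1761
Rc = 1058.4 / 1761
Rc = 0.60 kN

0.60


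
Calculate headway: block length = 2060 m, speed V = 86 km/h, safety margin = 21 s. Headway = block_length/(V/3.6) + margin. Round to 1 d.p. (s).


V = 86 / 3.6 = 23.8889 m/s
Block traversal time = 2060 / 23.8889 = 86.2326 s
Headway = 86.2326 + 21
Headway = 107.2 s

107.2


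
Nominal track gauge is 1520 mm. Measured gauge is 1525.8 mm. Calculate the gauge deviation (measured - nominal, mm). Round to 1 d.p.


Deviation = measured - nominal
Deviation = 1525.8 - 1520
Deviation = 5.8 mm

5.8


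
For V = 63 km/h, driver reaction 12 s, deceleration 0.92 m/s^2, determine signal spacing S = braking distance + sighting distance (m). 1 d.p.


V = 63 / 3.6 = 17.5 m/s
Braking distance = 17.5^2 / (2*0.92) = 166.4402 m
Sighting distance = 17.5 * 12 = 210.0 m
S = 166.4402 + 210.0 = 376.4 m

376.4


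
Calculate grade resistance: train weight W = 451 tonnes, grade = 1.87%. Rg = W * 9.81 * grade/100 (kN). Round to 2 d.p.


Rg = W * 9.81 * grade / 100
Rg = 451 * 9.81 * 1.87 / 100
Rg = 4424.31 * 0.0187
Rg = 82.73 kN

82.73


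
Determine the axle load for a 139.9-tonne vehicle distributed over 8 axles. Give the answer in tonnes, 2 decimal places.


Load per axle = total weight / number of axles
Load = 139.9 / 8
Load = 17.49 tonnes

17.49


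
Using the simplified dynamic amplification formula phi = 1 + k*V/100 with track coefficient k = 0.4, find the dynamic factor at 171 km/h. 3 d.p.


phi = 1 + k * V / 100
phi = 1 + 0.4 * 171 / 100
phi = 1 + 0.684
phi = 1.684

1.684


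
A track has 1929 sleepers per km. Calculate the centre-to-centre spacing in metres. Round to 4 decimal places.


Spacing = 1000 m / number of sleepers
Spacing = 1000 / 1929
Spacing = 0.5184 m

0.5184


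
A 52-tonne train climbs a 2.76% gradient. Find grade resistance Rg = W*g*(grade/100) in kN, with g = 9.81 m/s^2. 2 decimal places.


Rg = W * 9.81 * grade / 100
Rg = 52 * 9.81 * 2.76 / 100
Rg = 510.12 * 0.0276
Rg = 14.08 kN

14.08


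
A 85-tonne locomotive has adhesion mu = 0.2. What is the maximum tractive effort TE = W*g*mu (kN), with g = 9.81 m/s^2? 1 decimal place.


TE_max = W * g * mu
TE_max = 85 * 9.81 * 0.2
TE_max = 833.85 * 0.2
TE_max = 166.8 kN

166.8


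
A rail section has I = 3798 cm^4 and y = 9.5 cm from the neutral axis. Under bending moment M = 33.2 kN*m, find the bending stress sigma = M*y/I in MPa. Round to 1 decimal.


Convert units:
M = 33.2 kN*m = 33200000 N*mm
y = 9.5 cm = 95 mm
I = 3798 cm^4 = 37980000 mm^4
sigma = 33200000 * 95 / 37980000
sigma = 83.0 MPa

83.0


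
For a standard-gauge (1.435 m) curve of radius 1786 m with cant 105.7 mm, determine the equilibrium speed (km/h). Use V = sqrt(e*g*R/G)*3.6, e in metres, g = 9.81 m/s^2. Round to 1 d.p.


Convert cant: e = 105.7 mm = 0.1057 m
V_ms = sqrt(0.1057 * 9.81 * 1786 / 1.435)
V_ms = sqrt(1290.546176) = 35.9242 m/s
V = 35.9242 * 3.6 = 129.3 km/h

129.3


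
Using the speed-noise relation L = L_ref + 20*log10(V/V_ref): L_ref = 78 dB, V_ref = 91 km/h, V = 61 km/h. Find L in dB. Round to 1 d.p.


V/V_ref = 61 / 91 = 0.67033
log10(0.67033) = -0.173712
20 * -0.173712 = -3.4742
L = 78 + -3.4742 = 74.5 dB

74.5


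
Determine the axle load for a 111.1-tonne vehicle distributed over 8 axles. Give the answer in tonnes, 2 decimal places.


Load per axle = total weight / number of axles
Load = 111.1 / 8
Load = 13.89 tonnes

13.89


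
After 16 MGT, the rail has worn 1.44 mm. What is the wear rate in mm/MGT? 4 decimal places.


Wear rate = total wear / cumulative tonnage
Rate = 1.44 / 16
Rate = 0.0900 mm/MGT

0.0900


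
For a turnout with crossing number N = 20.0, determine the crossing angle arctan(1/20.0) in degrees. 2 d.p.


1/N = 1/20.0 = 0.05
angle = arctan(0.05) = 0.049958 rad
angle = 0.049958 * 180/pi = 2.86 degrees

2.86


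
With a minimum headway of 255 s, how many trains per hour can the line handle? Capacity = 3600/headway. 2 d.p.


Capacity = 3600 / headway
Capacity = 3600 / 255
Capacity = 14.12 trains/hour

14.12


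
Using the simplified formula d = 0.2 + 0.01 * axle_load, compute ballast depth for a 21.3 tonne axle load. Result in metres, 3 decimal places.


d = 0.2 + 0.01 * 21.3
d = 0.2 + 0.213
d = 0.413 m

0.413


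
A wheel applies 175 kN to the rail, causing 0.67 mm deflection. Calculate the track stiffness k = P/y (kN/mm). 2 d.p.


Track stiffness k = P / y
k = 175 / 0.67
k = 261.19 kN/mm

261.19


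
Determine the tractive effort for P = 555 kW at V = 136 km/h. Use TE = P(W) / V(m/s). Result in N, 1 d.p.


Convert: P = 555 kW = 555000 W
V = 136 / 3.6 = 37.7778 m/s
TE = 555000 / 37.7778
TE = 14691.2 N

14691.2


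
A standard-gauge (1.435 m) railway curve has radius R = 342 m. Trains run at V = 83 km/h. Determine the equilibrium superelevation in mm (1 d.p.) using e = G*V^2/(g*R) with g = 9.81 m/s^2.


Convert speed: V = 83 / 3.6 = 23.0556 m/s
Apply formula: e = 1.435 * 23.0556^2 / (9.81 * 342)
e = 1.435 * 531.5586 / 3355.02
e = 0.227357 m = 227.4 mm

227.4


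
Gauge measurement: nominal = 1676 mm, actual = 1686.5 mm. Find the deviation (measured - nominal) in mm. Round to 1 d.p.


Deviation = measured - nominal
Deviation = 1686.5 - 1676
Deviation = 10.5 mm

10.5


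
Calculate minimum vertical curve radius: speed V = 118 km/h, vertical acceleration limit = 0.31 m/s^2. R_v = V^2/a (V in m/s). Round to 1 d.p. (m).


Convert speed: V = 118 / 3.6 = 32.7778 m/s
V^2 = 1074.3827 m^2/s^2
R_v = 1074.3827 / 0.31
R_v = 3465.8 m

3465.8


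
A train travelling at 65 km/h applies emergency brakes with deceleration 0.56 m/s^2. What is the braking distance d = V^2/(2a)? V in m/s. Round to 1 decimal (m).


Convert speed: V = 65 / 3.6 = 18.0556 m/s
V^2 = 326.0031
d = 326.0031 / (2 * 0.56)
d = 326.0031 / 1.12
d = 291.1 m

291.1


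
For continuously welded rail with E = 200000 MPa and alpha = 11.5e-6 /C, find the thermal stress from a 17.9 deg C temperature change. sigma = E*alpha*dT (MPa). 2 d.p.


sigma = E * alpha * dT
sigma = 200000 * 11.5e-6 * 17.9
sigma = 2.3 * 17.9
sigma = 41.17 MPa

41.17


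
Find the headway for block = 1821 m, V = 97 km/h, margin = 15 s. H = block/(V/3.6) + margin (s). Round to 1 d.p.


V = 97 / 3.6 = 26.9444 m/s
Block traversal time = 1821 / 26.9444 = 67.5835 s
Headway = 67.5835 + 15
Headway = 82.6 s

82.6


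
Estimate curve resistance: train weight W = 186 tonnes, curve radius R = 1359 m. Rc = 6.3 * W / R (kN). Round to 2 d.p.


Rc = 6.3 * W / R
Rc = 6.3 * 186 / 1359
Rc = 1171.8 / 1359
Rc = 0.86 kN

0.86


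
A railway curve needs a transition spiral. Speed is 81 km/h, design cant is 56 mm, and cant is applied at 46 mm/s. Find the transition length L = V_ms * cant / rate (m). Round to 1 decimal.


Convert speed: V = 81 / 3.6 = 22.5 m/s
L = 22.5 * 56 / 46
L = 1260.0 / 46
L = 27.4 m

27.4


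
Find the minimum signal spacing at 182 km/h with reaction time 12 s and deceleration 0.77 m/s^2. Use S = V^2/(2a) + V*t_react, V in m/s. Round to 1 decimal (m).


V = 182 / 3.6 = 50.5556 m/s
Braking distance = 50.5556^2 / (2*0.77) = 1659.6521 m
Sighting distance = 50.5556 * 12 = 606.6667 m
S = 1659.6521 + 606.6667 = 2266.3 m

2266.3


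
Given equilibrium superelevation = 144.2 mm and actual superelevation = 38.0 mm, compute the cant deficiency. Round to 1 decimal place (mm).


Cant deficiency = equilibrium cant - actual cant
CD = 144.2 - 38.0
CD = 106.2 mm

106.2


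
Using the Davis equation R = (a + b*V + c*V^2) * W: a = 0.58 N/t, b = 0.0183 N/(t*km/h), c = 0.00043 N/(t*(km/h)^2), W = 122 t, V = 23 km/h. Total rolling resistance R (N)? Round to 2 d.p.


b*V = 0.0183 * 23 = 0.4209
c*V^2 = 0.00043 * 529 = 0.22747
R_per_t = 0.58 + 0.4209 + 0.22747 = 1.22837 N/t
R_total = 1.22837 * 122 = 149.86 N

149.86


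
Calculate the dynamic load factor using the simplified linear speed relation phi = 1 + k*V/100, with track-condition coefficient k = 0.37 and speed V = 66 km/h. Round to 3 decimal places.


phi = 1 + k * V / 100
phi = 1 + 0.37 * 66 / 100
phi = 1 + 0.2442
phi = 1.244

1.244


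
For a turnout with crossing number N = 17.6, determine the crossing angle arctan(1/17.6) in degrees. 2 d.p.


1/N = 1/17.6 = 0.056818
angle = arctan(0.056818) = 0.056757 rad
angle = 0.056757 * 180/pi = 3.25 degrees

3.25


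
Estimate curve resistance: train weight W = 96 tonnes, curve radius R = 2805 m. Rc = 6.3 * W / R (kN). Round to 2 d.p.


Rc = 6.3 * W / R
Rc = 6.3 * 96 / 2805
Rc = 604.8 / 2805
Rc = 0.22 kN

0.22


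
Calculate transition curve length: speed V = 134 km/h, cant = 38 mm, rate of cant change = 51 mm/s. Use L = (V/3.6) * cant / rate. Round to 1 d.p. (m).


Convert speed: V = 134 / 3.6 = 37.2222 m/s
L = 37.2222 * 38 / 51
L = 1414.4444 / 51
L = 27.7 m

27.7


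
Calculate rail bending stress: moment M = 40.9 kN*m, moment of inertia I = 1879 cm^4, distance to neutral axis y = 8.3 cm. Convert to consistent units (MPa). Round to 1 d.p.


Convert units:
M = 40.9 kN*m = 40900000 N*mm
y = 8.3 cm = 83 mm
I = 1879 cm^4 = 18790000 mm^4
sigma = 40900000 * 83 / 18790000
sigma = 180.7 MPa

180.7


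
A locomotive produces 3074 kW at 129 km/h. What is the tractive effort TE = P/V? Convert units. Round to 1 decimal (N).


Convert: P = 3074 kW = 3074000 W
V = 129 / 3.6 = 35.8333 m/s
TE = 3074000 / 35.8333
TE = 85786.0 N

85786.0


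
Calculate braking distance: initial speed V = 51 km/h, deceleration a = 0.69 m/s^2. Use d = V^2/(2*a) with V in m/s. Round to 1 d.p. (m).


Convert speed: V = 51 / 3.6 = 14.1667 m/s
V^2 = 200.6944
d = 200.6944 / (2 * 0.69)
d = 200.6944 / 1.38
d = 145.4 m

145.4


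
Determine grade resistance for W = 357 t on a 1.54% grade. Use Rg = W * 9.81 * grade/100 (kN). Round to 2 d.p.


Rg = W * 9.81 * grade / 100
Rg = 357 * 9.81 * 1.54 / 100
Rg = 3502.17 * 0.0154
Rg = 53.93 kN

53.93


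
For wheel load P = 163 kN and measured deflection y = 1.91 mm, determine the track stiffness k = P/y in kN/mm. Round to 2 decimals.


Track stiffness k = P / y
k = 163 / 1.91
k = 85.34 kN/mm

85.34


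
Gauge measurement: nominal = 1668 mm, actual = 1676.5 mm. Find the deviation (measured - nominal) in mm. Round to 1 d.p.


Deviation = measured - nominal
Deviation = 1676.5 - 1668
Deviation = 8.5 mm

8.5


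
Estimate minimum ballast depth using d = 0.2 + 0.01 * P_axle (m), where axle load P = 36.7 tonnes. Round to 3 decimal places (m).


d = 0.2 + 0.01 * 36.7
d = 0.2 + 0.367
d = 0.567 m

0.567


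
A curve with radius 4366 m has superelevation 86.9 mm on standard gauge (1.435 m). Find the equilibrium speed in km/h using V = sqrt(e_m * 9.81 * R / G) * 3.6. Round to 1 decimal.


Convert cant: e = 86.9 mm = 0.0869 m
V_ms = sqrt(0.0869 * 9.81 * 4366 / 1.435)
V_ms = sqrt(2593.705208) = 50.9284 m/s
V = 50.9284 * 3.6 = 183.3 km/h

183.3


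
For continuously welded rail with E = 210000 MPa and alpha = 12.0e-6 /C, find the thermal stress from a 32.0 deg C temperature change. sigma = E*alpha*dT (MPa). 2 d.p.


sigma = E * alpha * dT
sigma = 210000 * 12.0e-6 * 32.0
sigma = 2.52 * 32.0
sigma = 80.64 MPa

80.64


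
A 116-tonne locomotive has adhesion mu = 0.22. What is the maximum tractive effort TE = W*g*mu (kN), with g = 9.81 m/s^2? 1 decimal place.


TE_max = W * g * mu
TE_max = 116 * 9.81 * 0.22
TE_max = 1137.96 * 0.22
TE_max = 250.4 kN

250.4


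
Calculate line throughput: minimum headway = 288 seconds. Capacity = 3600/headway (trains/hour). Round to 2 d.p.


Capacity = 3600 / headway
Capacity = 3600 / 288
Capacity = 12.50 trains/hour

12.50


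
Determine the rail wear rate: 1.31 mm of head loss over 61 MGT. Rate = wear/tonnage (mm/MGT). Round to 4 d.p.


Wear rate = total wear / cumulative tonnage
Rate = 1.31 / 61
Rate = 0.0215 mm/MGT

0.0215


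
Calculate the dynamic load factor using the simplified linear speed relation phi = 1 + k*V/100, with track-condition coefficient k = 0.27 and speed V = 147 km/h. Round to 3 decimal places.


phi = 1 + k * V / 100
phi = 1 + 0.27 * 147 / 100
phi = 1 + 0.3969
phi = 1.397

1.397


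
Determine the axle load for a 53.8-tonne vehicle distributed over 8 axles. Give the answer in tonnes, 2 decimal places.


Load per axle = total weight / number of axles
Load = 53.8 / 8
Load = 6.73 tonnes

6.73


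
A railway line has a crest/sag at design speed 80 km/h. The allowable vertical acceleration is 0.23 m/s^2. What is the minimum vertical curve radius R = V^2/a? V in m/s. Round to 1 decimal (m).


Convert speed: V = 80 / 3.6 = 22.2222 m/s
V^2 = 493.8272 m^2/s^2
R_v = 493.8272 / 0.23
R_v = 2147.1 m

2147.1


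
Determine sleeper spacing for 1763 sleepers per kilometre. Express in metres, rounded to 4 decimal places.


Spacing = 1000 m / number of sleepers
Spacing = 1000 / 1763
Spacing = 0.5672 m

0.5672


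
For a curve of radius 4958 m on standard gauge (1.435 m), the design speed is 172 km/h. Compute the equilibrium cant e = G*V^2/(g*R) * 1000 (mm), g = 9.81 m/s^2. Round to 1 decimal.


Convert speed: V = 172 / 3.6 = 47.7778 m/s
Apply formula: e = 1.435 * 47.7778^2 / (9.81 * 4958)
e = 1.435 * 2282.716 / 48637.98
e = 0.067349 m = 67.3 mm

67.3


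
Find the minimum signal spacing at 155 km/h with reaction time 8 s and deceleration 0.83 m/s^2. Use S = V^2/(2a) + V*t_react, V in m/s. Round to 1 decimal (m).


V = 155 / 3.6 = 43.0556 m/s
Braking distance = 43.0556^2 / (2*0.83) = 1116.7355 m
Sighting distance = 43.0556 * 8 = 344.4444 m
S = 1116.7355 + 344.4444 = 1461.2 m

1461.2


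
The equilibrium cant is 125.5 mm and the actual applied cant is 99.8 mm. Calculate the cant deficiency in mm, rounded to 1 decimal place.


Cant deficiency = equilibrium cant - actual cant
CD = 125.5 - 99.8
CD = 25.7 mm

25.7


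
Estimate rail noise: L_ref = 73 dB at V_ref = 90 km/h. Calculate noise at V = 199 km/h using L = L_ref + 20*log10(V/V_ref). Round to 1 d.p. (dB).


V/V_ref = 199 / 90 = 2.211111
log10(2.211111) = 0.344611
20 * 0.344611 = 6.8922
L = 73 + 6.8922 = 79.9 dB

79.9


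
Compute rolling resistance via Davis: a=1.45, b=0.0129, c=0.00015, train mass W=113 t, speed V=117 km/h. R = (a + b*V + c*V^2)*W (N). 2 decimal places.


b*V = 0.0129 * 117 = 1.5093
c*V^2 = 0.00015 * 13689 = 2.05335
R_per_t = 1.45 + 1.5093 + 2.05335 = 5.01265 N/t
R_total = 5.01265 * 113 = 566.43 N

566.43


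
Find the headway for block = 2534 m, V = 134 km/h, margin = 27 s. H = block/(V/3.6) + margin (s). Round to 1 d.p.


V = 134 / 3.6 = 37.2222 m/s
Block traversal time = 2534 / 37.2222 = 68.0776 s
Headway = 68.0776 + 27
Headway = 95.1 s

95.1


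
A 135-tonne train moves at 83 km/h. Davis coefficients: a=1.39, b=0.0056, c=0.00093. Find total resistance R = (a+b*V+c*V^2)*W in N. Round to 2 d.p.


b*V = 0.0056 * 83 = 0.4648
c*V^2 = 0.00093 * 6889 = 6.40677
R_per_t = 1.39 + 0.4648 + 6.40677 = 8.26157 N/t
R_total = 8.26157 * 135 = 1115.31 N

1115.31


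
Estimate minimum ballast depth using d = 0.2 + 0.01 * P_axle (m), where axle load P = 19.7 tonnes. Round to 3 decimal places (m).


d = 0.2 + 0.01 * 19.7
d = 0.2 + 0.197
d = 0.397 m

0.397


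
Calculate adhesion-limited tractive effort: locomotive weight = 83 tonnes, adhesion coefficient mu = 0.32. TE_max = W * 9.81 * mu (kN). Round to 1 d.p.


TE_max = W * g * mu
TE_max = 83 * 9.81 * 0.32
TE_max = 814.23 * 0.32
TE_max = 260.6 kN

260.6


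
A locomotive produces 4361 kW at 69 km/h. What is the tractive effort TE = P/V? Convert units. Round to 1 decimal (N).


Convert: P = 4361 kW = 4361000 W
V = 69 / 3.6 = 19.1667 m/s
TE = 4361000 / 19.1667
TE = 227530.4 N

227530.4


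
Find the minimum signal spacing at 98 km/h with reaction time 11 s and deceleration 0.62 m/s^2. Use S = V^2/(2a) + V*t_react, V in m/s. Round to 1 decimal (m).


V = 98 / 3.6 = 27.2222 m/s
Braking distance = 27.2222^2 / (2*0.62) = 597.6205 m
Sighting distance = 27.2222 * 11 = 299.4444 m
S = 597.6205 + 299.4444 = 897.1 m

897.1
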